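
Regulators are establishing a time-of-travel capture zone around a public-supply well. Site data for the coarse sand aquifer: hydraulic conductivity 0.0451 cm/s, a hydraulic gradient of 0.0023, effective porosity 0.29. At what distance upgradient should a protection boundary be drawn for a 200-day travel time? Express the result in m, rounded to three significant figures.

K = 0.0451 cm/s × 864 = 38.97 m/d
Specific discharge q = 38.97 × 0.0023 = 0.08962 m/d
Seepage velocity v = q / n = 0.08962 / 0.29 = 0.3090 m/d
L = v × T = 0.3090 × 200 = 61.81 m

61.8 m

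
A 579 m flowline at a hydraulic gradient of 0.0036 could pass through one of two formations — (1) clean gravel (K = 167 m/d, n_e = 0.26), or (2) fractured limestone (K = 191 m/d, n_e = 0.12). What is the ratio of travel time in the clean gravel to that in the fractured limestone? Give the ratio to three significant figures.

2.48

Unit 1 (clean gravel): v = 167×0.0036/0.26 = 2.312 m/d, t = 579/2.312 = 250.4 d
Unit 2 (fractured limestone): v = 191×0.0036/0.12 = 5.730 m/d, t = 579/5.730 = 101.0 d
t(clean gravel) / t(fractured limestone) = 250.4/101.0 = 2.48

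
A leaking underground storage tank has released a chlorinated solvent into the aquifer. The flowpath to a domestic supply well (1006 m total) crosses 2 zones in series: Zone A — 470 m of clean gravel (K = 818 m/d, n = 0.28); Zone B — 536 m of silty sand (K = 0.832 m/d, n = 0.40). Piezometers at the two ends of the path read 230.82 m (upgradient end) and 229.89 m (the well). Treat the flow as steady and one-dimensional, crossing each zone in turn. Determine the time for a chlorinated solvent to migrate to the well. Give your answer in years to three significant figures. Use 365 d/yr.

657 years

Total head drop ΔH = 230.82 − 229.89 = 0.93 m
Steady 1-D flow in series ⇒ the Darcy flux q is identical in every zone and the zone head losses add (resistances L/K in series).
Σ(L/K) = 470/818 + 536/0.832 = 0.5746 + 644.2 = 644.8 d
q = ΔH / Σ(L/K) = 0.93 / 644.8 = 0.001442 m/d (same in every zone)
Zone A: v = q/n = 0.001442/0.28 = 0.005151 m/d → t_A = 470/0.005151 = 91240 d
Zone B: v = q/n = 0.001442/0.40 = 0.003606 m/d → t_B = 536/0.003606 = 148700 d
Total t = 91240 + 148700 = 239900 d
   = 239900 / 365 = 657 yr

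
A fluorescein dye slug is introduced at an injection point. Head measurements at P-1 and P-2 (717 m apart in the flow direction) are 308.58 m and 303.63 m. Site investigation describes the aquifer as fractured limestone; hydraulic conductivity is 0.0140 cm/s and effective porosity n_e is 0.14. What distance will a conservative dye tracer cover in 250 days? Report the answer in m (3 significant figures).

149 m

Hydraulic gradient i = (308.58 − 303.63) / 717 = 4.95 / 717 = 0.006904
K = 0.0140 cm/s × 864 = 12.10 m/d
Specific discharge q = 12.10 × 0.006904 = 0.08351 m/d
v_s = q/n_e = 0.08351/0.14 = 0.5965 m/d
L = v × T = 0.5965 × 250 = 149.1 m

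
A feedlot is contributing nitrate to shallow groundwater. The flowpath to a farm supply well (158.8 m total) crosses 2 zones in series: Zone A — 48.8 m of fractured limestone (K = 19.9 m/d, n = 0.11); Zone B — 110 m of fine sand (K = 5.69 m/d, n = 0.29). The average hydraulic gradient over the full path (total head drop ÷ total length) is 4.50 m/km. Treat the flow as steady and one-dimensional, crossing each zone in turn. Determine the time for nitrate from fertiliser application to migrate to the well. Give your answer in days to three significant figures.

1140 days

Steady 1-D flow in series ⇒ the Darcy flux q is identical in every zone and the zone head losses add (resistances L/K in series).
Σ(L/K) = 48.8/19.9 + 110/5.69 = 2.452 + 19.33 = 21.78 d
K_eq = L_total / Σ(L/K) = 158.8 / 21.78 = 7.290 m/d
q = K_eq · i = 7.290 × 0.0045 = 0.03280 m/d (same in every zone)
Zone A: v = q/n = 0.03280/0.11 = 0.2982 m/d → t_A = 48.8/0.2982 = 163.6 d
Zone B: v = q/n = 0.03280/0.29 = 0.1131 m/d → t_B = 110/0.1131 = 972.5 d
Total t = 163.6 + 972.5 = 1136 d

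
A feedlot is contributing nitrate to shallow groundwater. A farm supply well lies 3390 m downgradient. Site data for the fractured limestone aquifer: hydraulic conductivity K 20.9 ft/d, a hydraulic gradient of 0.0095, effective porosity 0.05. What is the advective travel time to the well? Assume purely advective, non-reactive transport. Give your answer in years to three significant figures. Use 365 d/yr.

7.67 years

K = 20.9 ft/d × 0.3048 = 6.370 m/d
Darcy flux q = K·i = 6.370 × 0.0095 = 0.06052 m/d
v = Ki/n = 6.370·0.0095/0.05 = 1.210 m/d
t = L / v = 3390 / 1.210 = 2801 d
   = 2801 / 365 = 7.67 yr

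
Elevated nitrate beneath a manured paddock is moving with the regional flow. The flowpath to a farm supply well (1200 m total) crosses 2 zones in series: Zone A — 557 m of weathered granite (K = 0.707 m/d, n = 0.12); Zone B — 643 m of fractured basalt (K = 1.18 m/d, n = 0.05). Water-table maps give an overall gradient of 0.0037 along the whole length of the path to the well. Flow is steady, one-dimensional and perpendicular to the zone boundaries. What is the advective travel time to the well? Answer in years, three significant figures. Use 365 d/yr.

81.4 years

For zones in series the flux q is common to all zones; the equivalent conductivity is the harmonic (thickness-weighted) mean, K_eq = L_total / Σ(L_j/K_j).
Σ(L/K) = 557/0.707 + 643/1.18 = 787.8 + 544.9 = 1333 d
K_eq = L_total / Σ(L/K) = 1200 / 1333 = 0.9004 m/d
q = K_eq · i = 0.9004 × 0.0037 = 0.003331 m/d (same in every zone)
Zone A: v = q/n = 0.003331/0.12 = 0.02776 m/d → t_A = 557/0.02776 = 20060 d
Zone B: v = q/n = 0.003331/0.05 = 0.06663 m/d → t_B = 643/0.06663 = 9650 d
Total t = 20060 + 9650 = 29710 d
   = 29710 / 365 = 81.4 yr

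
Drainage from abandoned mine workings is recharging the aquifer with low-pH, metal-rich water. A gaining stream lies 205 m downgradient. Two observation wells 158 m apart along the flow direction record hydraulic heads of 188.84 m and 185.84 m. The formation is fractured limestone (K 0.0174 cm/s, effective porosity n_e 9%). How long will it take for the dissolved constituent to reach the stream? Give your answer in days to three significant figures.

Hydraulic gradient i = (188.84 − 185.84) / 158 = 3.00 / 158 = 0.01899
K = 0.0174 cm/s × 864 = 15.03 m/d
Specific discharge q = 15.03 × 0.01899 = 0.2854 m/d
Seepage velocity v = q / n = 0.2854 / 0.09 = 3.172 m/d
t = L / v = 205 / 3.172 = 64.64 d

64.6 days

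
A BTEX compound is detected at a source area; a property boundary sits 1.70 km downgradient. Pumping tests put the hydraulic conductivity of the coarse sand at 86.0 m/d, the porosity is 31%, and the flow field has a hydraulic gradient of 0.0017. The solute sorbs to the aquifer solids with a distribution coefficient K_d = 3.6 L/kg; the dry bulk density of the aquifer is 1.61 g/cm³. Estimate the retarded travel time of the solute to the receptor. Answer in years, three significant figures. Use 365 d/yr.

195 years

q = Ki = 86.0 × 0.0017 = 0.1462 m/d
v = Ki/n = 86.0·0.0017/0.31 = 0.4716 m/d
Retardation R = 1 + ρ_b·K_d/n = 1 + 1.61×3.6/0.31 = 19.70
Contaminant velocity v_c = v/R = 0.4716/19.70 = 0.02394 m/d
L = 1.70 km = 1700 m
t = L/v_c = 1700/0.02394 = 71000 d
   = 71000/365 = 195 yr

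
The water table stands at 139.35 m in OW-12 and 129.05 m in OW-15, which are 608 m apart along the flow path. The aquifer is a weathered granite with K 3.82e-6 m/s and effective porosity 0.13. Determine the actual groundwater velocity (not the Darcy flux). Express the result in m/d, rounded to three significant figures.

Hydraulic gradient i = (139.35 − 129.05) / 608 = 10.30 / 608 = 0.01694
K = 3.82e-6 m/s × 86400 s/d = 0.3300 m/d
q = Ki = 0.3300 × 0.01694 = 0.005591 m/d
Seepage velocity v = q / n = 0.005591 / 0.13 = 0.04301 m/d

0.0430 m/d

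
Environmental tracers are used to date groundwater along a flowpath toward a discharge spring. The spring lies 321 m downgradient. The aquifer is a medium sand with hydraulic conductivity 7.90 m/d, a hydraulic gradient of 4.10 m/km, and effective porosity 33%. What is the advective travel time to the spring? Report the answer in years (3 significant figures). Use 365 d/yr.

8.96 years

Darcy flux q = K·i = 7.90 × 0.0041 = 0.03239 m/d
Seepage velocity v = q / n = 0.03239 / 0.33 = 0.09815 m/d
t = L / v = 321 / 0.09815 = 3270 d
   = 3270 / 365 = 8.96 yr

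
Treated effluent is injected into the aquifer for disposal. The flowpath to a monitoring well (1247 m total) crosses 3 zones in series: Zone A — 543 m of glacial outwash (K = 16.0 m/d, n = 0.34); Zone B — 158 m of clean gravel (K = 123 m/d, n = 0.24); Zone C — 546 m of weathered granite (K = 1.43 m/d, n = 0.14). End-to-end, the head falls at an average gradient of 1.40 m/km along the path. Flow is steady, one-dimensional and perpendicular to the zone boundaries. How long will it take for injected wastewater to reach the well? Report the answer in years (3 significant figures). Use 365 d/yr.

196 years

Steady 1-D flow in series ⇒ the Darcy flux q is identical in every zone and the zone head losses add (resistances L/K in series).
Σ(L/K) = 543/16.0 + 158/123 + 546/1.43 = 33.94 + 1.285 + 381.8 = 417.0 d
K_eq = L_total / Σ(L/K) = 1247 / 417.0 = 2.990 m/d
q = K_eq · i = 2.990 × 0.0014 = 0.004186 m/d (same in every zone)
Zone A: v = q/n = 0.004186/0.34 = 0.01231 m/d → t_A = 543/0.01231 = 44100 d
Zone B: v = q/n = 0.004186/0.24 = 0.01744 m/d → t_B = 158/0.01744 = 9058 d
Zone C: v = q/n = 0.004186/0.14 = 0.02990 m/d → t_C = 546/0.02990 = 18260 d
Total t = 44100 + 9058 + 18260 = 71420 d
   = 71420 / 365 = 196 yr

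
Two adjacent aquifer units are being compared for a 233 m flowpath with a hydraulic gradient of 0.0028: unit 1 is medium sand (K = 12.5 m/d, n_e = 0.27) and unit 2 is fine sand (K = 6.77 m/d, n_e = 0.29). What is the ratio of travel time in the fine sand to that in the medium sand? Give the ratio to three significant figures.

Unit 1 (medium sand): v = 12.5×0.0028/0.27 = 0.1296 m/d, t = 233/0.1296 = 1797 d
Unit 2 (fine sand): v = 6.77×0.0028/0.29 = 0.06537 m/d, t = 233/0.06537 = 3565 d
t(fine sand) / t(medium sand) = 3565/1797 = 1.98

1.98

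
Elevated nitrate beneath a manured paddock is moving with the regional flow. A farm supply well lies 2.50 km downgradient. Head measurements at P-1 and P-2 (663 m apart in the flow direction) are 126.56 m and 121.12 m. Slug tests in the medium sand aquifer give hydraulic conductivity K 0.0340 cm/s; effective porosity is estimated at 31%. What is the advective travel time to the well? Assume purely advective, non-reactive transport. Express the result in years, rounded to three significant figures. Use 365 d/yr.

Hydraulic gradient i = (126.56 − 121.12) / 663 = 5.44 / 663 = 0.008205
K = 0.0340 cm/s × 864 = 29.38 m/d
Specific discharge q = 29.38 × 0.008205 = 0.2410 m/d
v_s = q/n_e = 0.2410/0.31 = 0.7775 m/d
L = 2.50 km = 2500 m
t = L / v = 2500 / 0.7775 = 3215 d
   = 3215 / 365 = 8.81 yr

8.81 years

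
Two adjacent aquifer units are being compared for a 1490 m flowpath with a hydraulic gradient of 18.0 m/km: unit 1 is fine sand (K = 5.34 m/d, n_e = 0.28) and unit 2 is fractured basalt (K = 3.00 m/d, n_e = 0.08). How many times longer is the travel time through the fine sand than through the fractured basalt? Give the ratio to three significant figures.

1.97

Unit 1 (fine sand): v = 5.34×0.018/0.28 = 0.3433 m/d, t = 1490/0.3433 = 4340 d
Unit 2 (fractured basalt): v = 3.00×0.018/0.08 = 0.6750 m/d, t = 1490/0.6750 = 2207 d
t(fine sand) / t(fractured basalt) = 4340/2207 = 1.97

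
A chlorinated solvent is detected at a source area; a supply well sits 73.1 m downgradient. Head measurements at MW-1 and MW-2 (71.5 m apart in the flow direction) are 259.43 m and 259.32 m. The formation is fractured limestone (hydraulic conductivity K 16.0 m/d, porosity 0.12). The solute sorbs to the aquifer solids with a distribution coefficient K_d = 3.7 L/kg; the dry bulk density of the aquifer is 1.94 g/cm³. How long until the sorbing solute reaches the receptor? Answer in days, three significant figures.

21700 days

Hydraulic gradient i = (259.43 − 259.32) / 71.5 = 0.11 / 71.5 = 0.001538
Darcy flux q = K·i = 16.0 × 0.001538 = 0.02462 m/d
Average linear velocity = 0.02462 / 0.12 = 0.2051 m/d
Retardation R = 1 + ρ_b·K_d/n = 1 + 1.94×3.7/0.12 = 60.82
Contaminant velocity v_c = v/R = 0.2051/60.82 = 0.003373 m/d
t = L/v_c = 73.1/0.003373 = 21670 d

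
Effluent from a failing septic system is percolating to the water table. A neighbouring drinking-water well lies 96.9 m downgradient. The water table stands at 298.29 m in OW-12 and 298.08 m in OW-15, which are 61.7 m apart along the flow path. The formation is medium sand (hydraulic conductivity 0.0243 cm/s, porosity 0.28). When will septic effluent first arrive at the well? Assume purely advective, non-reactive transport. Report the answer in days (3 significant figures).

Hydraulic gradient i = (298.29 − 298.08) / 61.7 = 0.21 / 61.7 = 0.003404
K = 0.0243 cm/s × 864 = 21.00 m/d
q = Ki = 21.00 × 0.003404 = 0.07146 m/d
v_s = q/n_e = 0.07146/0.28 = 0.2552 m/d
t = L / v = 96.9 / 0.2552 = 379.7 d

380 days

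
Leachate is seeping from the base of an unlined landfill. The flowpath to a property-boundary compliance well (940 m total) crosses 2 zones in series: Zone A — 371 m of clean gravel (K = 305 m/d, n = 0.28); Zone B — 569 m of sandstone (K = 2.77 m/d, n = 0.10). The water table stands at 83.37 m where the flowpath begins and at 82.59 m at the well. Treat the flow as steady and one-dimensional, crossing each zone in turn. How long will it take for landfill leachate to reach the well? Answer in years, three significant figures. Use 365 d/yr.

Total head drop ΔH = 83.37 − 82.59 = 0.78 m
Steady 1-D flow in series ⇒ the Darcy flux q is identical in every zone and the zone head losses add (resistances L/K in series).
Σ(L/K) = 371/305 + 569/2.77 = 1.216 + 205.4 = 206.6 d
q = ΔH / Σ(L/K) = 0.78 / 206.6 = 0.003775 m/d (same in every zone)
Zone A: v = q/n = 0.003775/0.28 = 0.01348 m/d → t_A = 371/0.01348 = 27520 d
Zone B: v = q/n = 0.003775/0.10 = 0.03775 m/d → t_B = 569/0.03775 = 15070 d
Total t = 27520 + 15070 = 42590 d
   = 42590 / 365 = 117 yr

117 years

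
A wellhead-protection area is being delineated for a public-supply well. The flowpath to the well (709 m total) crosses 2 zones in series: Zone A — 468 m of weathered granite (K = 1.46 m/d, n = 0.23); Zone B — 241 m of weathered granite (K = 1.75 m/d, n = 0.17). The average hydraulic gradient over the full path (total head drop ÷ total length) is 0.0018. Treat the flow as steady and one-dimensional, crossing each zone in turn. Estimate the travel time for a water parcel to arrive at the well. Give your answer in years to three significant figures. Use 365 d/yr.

Continuity: the same q passes through each zone, so ΔH = q·Σ(L_j/K_j) — the zones act as resistances in series.
Σ(L/K) = 468/1.46 + 241/1.75 = 320.5 + 137.7 = 458.3 d
K_eq = L_total / Σ(L/K) = 709 / 458.3 = 1.547 m/d
q = K_eq · i = 1.547 × 0.0018 = 0.002785 m/d (same in every zone)
Zone A: v = q/n = 0.002785/0.23 = 0.01211 m/d → t_A = 468/0.01211 = 38650 d
Zone B: v = q/n = 0.002785/0.17 = 0.01638 m/d → t_B = 241/0.01638 = 14710 d
Total t = 38650 + 14710 = 53360 d
   = 53360 / 365 = 146 yr

146 years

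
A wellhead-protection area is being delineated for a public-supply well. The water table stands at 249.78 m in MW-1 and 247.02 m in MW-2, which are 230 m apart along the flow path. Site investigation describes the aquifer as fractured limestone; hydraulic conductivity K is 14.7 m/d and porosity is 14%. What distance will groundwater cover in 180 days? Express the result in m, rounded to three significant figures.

Hydraulic gradient i = (249.78 − 247.02) / 230 = 2.76 / 230 = 0.01200
q = Ki = 14.7 × 0.01200 = 0.1764 m/d
v_s = q/n_e = 0.1764/0.14 = 1.260 m/d
L = v × T = 1.260 × 180 = 226.8 m

227 m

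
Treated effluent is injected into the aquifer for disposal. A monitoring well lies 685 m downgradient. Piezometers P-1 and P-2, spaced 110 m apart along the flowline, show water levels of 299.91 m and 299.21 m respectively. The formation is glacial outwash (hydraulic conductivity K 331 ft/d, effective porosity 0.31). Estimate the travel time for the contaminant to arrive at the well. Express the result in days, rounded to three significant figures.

Hydraulic gradient i = (299.91 − 299.21) / 110 = 0.70 / 110 = 0.006364
K = 331 ft/d × 0.3048 = 100.9 m/d
Specific discharge q = 100.9 × 0.006364 = 0.6420 m/d
v = Ki/n = 100.9·0.006364/0.31 = 2.071 m/d
t = L / v = 685 / 2.071 = 330.8 d

331 days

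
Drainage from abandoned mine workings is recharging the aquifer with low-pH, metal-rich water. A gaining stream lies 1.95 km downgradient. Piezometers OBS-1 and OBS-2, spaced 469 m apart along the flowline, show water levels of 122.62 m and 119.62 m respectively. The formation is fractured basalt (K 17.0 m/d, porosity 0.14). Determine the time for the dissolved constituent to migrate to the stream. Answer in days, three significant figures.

Hydraulic gradient i = (122.62 − 119.62) / 469 = 3.00 / 469 = 0.006397
q = Ki = 17.0 × 0.006397 = 0.1087 m/d
Seepage velocity v = q / n = 0.1087 / 0.14 = 0.7767 m/d
L = 1.95 km = 1950 m
t = L / v = 1950 / 0.7767 = 2511 d

2510 days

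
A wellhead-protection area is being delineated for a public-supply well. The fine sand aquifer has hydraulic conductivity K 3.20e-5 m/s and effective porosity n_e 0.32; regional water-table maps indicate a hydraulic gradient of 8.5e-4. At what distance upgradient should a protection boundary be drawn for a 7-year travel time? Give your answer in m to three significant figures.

18.8 m

K = 3.20e-5 m/s × 86400 s/d = 2.765 m/d
q = Ki = 2.765 × 8.5e-4 = 0.002350 m/d
v = Ki/n = 2.765·8.5e-4/0.32 = 0.007344 m/d
T = 7 yr × 365 = 2555 d
L = v × T = 0.007344 × 2555 = 18.76 m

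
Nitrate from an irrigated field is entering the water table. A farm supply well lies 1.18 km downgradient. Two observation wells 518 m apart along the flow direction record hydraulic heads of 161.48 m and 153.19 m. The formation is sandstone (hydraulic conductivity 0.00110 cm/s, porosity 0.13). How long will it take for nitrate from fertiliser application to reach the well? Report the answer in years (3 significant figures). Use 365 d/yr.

Hydraulic gradient i = (161.48 − 153.19) / 518 = 8.29 / 518 = 0.01600
K = 0.00110 cm/s × 864 = 0.9504 m/d
Specific discharge q = 0.9504 × 0.01600 = 0.01521 m/d
v_s = q/n_e = 0.01521/0.13 = 0.1170 m/d
L = 1.18 km = 1180 m
t = L / v = 1180 / 0.1170 = 10090 d
   = 10090 / 365 = 27.6 yr

27.6 years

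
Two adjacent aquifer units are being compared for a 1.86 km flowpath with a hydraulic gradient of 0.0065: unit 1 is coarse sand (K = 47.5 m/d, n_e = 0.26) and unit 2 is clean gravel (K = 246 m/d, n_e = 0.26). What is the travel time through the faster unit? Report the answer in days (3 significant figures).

302 days

Unit 1 (coarse sand): v = 47.5×0.0065/0.26 = 1.187 m/d, t = 1860/1.187 = 1566 d
Unit 2 (clean gravel): v = 246×0.0065/0.26 = 6.150 m/d, t = 1860/6.150 = 302.4 d
Faster unit: t = 302 d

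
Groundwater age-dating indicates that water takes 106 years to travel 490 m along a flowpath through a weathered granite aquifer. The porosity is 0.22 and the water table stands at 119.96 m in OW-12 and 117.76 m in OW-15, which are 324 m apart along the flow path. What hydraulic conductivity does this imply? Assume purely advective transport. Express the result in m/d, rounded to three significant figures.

0.410 m/d

Hydraulic gradient i = (119.96 − 117.76) / 324 = 2.20 / 324 = 0.006790
t = 106 years = 38690 d
v = L / t = 490 / 38690 = 0.01266 m/d
K = v · n / i = 0.01266 × 0.22 / 0.006790 = 0.410 m/d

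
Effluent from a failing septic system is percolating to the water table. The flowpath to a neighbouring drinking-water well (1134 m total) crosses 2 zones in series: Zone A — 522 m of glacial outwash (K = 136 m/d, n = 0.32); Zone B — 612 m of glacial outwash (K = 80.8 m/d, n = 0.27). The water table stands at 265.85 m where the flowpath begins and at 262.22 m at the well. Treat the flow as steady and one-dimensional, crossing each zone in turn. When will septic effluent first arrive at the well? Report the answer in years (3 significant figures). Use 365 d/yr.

2.86 years

Total head drop ΔH = 265.85 − 262.22 = 3.63 m
Continuity: the same q passes through each zone, so ΔH = q·Σ(L_j/K_j) — the zones act as resistances in series.
Σ(L/K) = 522/136 + 612/80.8 = 3.838 + 7.574 = 11.41 d
q = ΔH / Σ(L/K) = 3.63 / 11.41 = 0.3181 m/d (same in every zone)
Zone A: v = q/n = 0.3181/0.32 = 0.9940 m/d → t_A = 522/0.9940 = 525.2 d
Zone B: v = q/n = 0.3181/0.27 = 1.178 m/d → t_B = 612/1.178 = 519.5 d
Total t = 525.2 + 519.5 = 1045 d
   = 1045 / 365 = 2.86 yr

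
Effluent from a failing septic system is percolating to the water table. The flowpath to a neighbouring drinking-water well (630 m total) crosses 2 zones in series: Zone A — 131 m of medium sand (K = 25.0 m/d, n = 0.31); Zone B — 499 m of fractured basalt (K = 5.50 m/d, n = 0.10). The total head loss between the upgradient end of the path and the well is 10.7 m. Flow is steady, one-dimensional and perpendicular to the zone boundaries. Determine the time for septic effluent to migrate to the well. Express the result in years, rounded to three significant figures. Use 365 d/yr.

2.22 years

Continuity: the same q passes through each zone, so ΔH = q·Σ(L_j/K_j) — the zones act as resistances in series.
Σ(L/K) = 131/25.0 + 499/5.50 = 5.240 + 90.73 = 95.97 d
q = ΔH / Σ(L/K) = 10.7 / 95.97 = 0.1115 m/d (same in every zone)
Zone A: v = q/n = 0.1115/0.31 = 0.3597 m/d → t_A = 131/0.3597 = 364.2 d
Zone B: v = q/n = 0.1115/0.10 = 1.115 m/d → t_B = 499/1.115 = 447.5 d
Total t = 364.2 + 447.5 = 811.8 d
   = 811.8 / 365 = 2.22 yr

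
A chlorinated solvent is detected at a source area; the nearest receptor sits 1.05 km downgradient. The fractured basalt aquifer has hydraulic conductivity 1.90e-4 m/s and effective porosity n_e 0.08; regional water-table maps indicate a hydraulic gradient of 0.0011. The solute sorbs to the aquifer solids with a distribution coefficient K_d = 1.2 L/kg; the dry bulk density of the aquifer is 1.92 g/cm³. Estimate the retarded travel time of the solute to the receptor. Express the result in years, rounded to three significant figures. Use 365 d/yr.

380 years

K = 1.90e-4 m/s × 86400 s/d = 16.42 m/d
q = Ki = 16.42 × 0.0011 = 0.01806 m/d
Seepage velocity v = q / n = 0.01806 / 0.08 = 0.2257 m/d
Retardation R = 1 + ρ_b·K_d/n = 1 + 1.92×1.2/0.08 = 29.80
Contaminant velocity v_c = v/R = 0.2257/29.80 = 0.007574 m/d
L = 1.05 km = 1050 m
t = L/v_c = 1050/0.007574 = 138600 d
   = 138600/365 = 380 yr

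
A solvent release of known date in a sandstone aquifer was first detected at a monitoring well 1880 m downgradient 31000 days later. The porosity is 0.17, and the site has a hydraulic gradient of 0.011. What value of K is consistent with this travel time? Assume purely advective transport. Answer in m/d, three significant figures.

0.937 m/d

v = L / t = 1880 / 31000 = 0.06065 m/d
K = v · n / i = 0.06065 × 0.17 / 0.011 = 0.937 m/d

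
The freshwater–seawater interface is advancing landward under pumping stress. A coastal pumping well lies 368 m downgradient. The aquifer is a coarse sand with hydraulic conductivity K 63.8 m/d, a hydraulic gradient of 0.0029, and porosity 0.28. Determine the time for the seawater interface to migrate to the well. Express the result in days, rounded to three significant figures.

q = Ki = 63.8 × 0.0029 = 0.1850 m/d
Seepage velocity v = q / n = 0.1850 / 0.28 = 0.6608 m/d
t = L / v = 368 / 0.6608 = 556.9 d

557 days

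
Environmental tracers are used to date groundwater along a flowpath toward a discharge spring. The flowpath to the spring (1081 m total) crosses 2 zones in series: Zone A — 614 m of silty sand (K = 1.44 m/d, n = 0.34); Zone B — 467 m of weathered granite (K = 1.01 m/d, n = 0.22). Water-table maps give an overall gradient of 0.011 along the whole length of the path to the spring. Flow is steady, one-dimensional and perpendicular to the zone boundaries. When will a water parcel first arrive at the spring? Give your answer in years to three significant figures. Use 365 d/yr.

Continuity: the same q passes through each zone, so ΔH = q·Σ(L_j/K_j) — the zones act as resistances in series.
Σ(L/K) = 614/1.44 + 467/1.01 = 426.4 + 462.4 = 888.8 d
K_eq = L_total / Σ(L/K) = 1081 / 888.8 = 1.216 m/d
q = K_eq · i = 1.216 × 0.011 = 0.01338 m/d (same in every zone)
Zone A: v = q/n = 0.01338/0.34 = 0.03935 m/d → t_A = 614/0.03935 = 15600 d
Zone B: v = q/n = 0.01338/0.22 = 0.06081 m/d → t_B = 467/0.06081 = 7679 d
Total t = 15600 + 7679 = 23280 d
   = 23280 / 365 = 63.8 yr

63.8 years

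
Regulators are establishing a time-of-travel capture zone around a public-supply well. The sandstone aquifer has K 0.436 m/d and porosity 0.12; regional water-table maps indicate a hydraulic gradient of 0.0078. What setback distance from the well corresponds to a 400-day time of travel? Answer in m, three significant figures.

Specific discharge q = 0.436 × 0.0078 = 0.003401 m/d
Seepage velocity v = q / n = 0.003401 / 0.12 = 0.02834 m/d
L = v × T = 0.02834 × 400 = 11.34 m

11.3 m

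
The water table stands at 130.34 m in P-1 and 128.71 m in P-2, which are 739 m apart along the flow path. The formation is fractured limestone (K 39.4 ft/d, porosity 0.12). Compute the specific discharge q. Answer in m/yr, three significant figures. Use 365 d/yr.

9.67 m/yr

Hydraulic gradient i = (130.34 − 128.71) / 739 = 1.63 / 739 = 0.002206
K = 39.4 ft/d × 0.3048 = 12.01 m/d
q = Ki = 12.01 × 0.002206 = 0.02649 m/d
   = 0.02649 × 365 = 9.67 m/yr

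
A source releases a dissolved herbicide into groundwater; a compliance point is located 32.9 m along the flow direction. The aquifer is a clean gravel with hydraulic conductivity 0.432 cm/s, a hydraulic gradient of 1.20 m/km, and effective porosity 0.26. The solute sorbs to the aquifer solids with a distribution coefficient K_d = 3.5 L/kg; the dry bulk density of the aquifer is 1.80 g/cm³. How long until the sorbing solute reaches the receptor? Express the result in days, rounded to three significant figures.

K = 0.432 cm/s × 864 = 373.2 m/d
q = Ki = 373.2 × 0.0012 = 0.4479 m/d
Average linear velocity = 0.4479 / 0.26 = 1.723 m/d
Retardation R = 1 + ρ_b·K_d/n = 1 + 1.80×3.5/0.26 = 25.23
Contaminant velocity v_c = v/R = 1.723/25.23 = 0.06828 m/d
t = L/v_c = 32.9/0.06828 = 481.9 d

482 days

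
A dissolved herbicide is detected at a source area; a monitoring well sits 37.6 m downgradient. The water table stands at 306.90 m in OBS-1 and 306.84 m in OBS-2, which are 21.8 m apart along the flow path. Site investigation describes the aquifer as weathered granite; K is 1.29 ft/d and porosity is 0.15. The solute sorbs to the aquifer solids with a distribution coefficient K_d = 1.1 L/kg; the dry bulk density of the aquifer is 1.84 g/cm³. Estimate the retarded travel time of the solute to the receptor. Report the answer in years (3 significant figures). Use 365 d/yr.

Hydraulic gradient i = (306.90 − 306.84) / 21.8 = 0.06 / 21.8 = 0.002752
K = 1.29 ft/d × 0.3048 = 0.3932 m/d
q = Ki = 0.3932 × 0.002752 = 0.001082 m/d
Average linear velocity = 0.001082 / 0.15 = 0.007215 m/d
Retardation R = 1 + ρ_b·K_d/n = 1 + 1.84×1.1/0.15 = 14.49
Contaminant velocity v_c = v/R = 0.007215/14.49 = 4.978e-4 m/d
t = L/v_c = 37.6/4.978e-4 = 75530 d
   = 75530/365 = 207 yr

207 years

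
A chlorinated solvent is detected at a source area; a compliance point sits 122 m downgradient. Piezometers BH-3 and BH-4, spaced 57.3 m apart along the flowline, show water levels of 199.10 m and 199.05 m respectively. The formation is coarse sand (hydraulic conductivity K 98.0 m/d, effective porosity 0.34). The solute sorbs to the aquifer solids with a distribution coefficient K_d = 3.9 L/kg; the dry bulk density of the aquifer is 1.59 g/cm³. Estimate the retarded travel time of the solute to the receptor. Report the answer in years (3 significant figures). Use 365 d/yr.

Hydraulic gradient i = (199.10 − 199.05) / 57.3 = 0.05 / 57.3 = 8.726e-4
Darcy flux q = K·i = 98.0 × 8.726e-4 = 0.08551 m/d
v = Ki/n = 98.0·8.726e-4/0.34 = 0.2515 m/d
Retardation R = 1 + ρ_b·K_d/n = 1 + 1.59×3.9/0.34 = 19.24
Contaminant velocity v_c = v/R = 0.2515/19.24 = 0.01307 m/d
t = L/v_c = 122/0.01307 = 9332 d
   = 9332/365 = 25.6 yr

25.6 years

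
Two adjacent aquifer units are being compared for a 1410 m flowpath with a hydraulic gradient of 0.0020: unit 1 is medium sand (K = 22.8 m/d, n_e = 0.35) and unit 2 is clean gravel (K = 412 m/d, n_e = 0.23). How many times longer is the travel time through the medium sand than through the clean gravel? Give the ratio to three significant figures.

27.5

Unit 1 (medium sand): v = 22.8×0.0020/0.35 = 0.1303 m/d, t = 1410/0.1303 = 10820 d
Unit 2 (clean gravel): v = 412×0.0020/0.23 = 3.583 m/d, t = 1410/3.583 = 393.6 d
t(medium sand) / t(clean gravel) = 10820/393.6 = 27.5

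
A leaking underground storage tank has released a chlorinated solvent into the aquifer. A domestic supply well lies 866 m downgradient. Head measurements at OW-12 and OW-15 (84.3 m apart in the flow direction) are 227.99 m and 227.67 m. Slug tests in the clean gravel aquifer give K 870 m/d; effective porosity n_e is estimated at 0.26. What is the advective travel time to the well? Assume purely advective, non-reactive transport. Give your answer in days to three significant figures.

Hydraulic gradient i = (227.99 − 227.67) / 84.3 = 0.32 / 84.3 = 0.003796
Specific discharge q = 870 × 0.003796 = 3.302 m/d
Average linear velocity = 3.302 / 0.26 = 12.70 m/d
t = L / v = 866 / 12.70 = 68.18 d

68.2 days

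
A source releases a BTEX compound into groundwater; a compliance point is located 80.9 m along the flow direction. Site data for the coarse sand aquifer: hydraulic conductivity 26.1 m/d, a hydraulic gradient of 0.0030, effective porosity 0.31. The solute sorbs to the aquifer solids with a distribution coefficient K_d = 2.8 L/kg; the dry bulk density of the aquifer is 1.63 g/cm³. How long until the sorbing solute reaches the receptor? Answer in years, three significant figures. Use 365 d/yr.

13.8 years

Specific discharge q = 26.1 × 0.0030 = 0.07830 m/d
Seepage velocity v = q / n = 0.07830 / 0.31 = 0.2526 m/d
Retardation R = 1 + ρ_b·K_d/n = 1 + 1.63×2.8/0.31 = 15.72
Contaminant velocity v_c = v/R = 0.2526/15.72 = 0.01606 m/d
t = L/v_c = 80.9/0.01606 = 5036 d
   = 5036/365 = 13.8 yr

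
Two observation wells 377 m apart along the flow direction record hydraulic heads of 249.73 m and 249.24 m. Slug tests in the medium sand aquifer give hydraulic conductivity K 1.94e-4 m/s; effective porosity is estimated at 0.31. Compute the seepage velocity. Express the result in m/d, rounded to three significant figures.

Hydraulic gradient i = (249.73 − 249.24) / 377 = 0.49 / 377 = 0.001300
K = 1.94e-4 m/s × 86400 s/d = 16.76 m/d
Specific discharge q = 16.76 × 0.001300 = 0.02179 m/d
v = Ki/n = 16.76·0.001300/0.31 = 0.07028 m/d

0.0703 m/d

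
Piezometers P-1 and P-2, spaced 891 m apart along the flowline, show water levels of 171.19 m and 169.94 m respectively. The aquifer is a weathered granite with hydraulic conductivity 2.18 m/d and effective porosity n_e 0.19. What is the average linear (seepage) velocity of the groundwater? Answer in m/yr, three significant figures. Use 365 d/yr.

5.88 m/yr

Hydraulic gradient i = (171.19 − 169.94) / 891 = 1.25 / 891 = 0.001403
q = Ki = 2.18 × 0.001403 = 0.003058 m/d
Average linear velocity = 0.003058 / 0.19 = 0.01610 m/d
   = 0.01610 × 365 = 5.88 m/yr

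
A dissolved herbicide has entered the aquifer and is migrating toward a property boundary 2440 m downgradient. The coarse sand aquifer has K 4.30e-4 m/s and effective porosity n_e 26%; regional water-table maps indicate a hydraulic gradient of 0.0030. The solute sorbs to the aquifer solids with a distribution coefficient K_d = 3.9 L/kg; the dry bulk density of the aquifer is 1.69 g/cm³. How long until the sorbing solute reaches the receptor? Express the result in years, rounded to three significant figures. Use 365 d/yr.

K = 4.30e-4 m/s × 86400 s/d = 37.15 m/d
Darcy flux q = K·i = 37.15 × 0.0030 = 0.1115 m/d
v_s = q/n_e = 0.1115/0.26 = 0.4287 m/d
Retardation R = 1 + ρ_b·K_d/n = 1 + 1.69×3.9/0.26 = 26.35
Contaminant velocity v_c = v/R = 0.4287/26.35 = 0.01627 m/d
t = L/v_c = 2440/0.01627 = 150000 d
   = 150000/365 = 411 yr

411 years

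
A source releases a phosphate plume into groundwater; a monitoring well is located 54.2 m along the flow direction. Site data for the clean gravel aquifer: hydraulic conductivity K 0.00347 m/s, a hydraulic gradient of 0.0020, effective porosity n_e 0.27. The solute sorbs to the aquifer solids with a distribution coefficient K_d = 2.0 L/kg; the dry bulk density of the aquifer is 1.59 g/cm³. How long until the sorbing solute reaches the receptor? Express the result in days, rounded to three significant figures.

K = 0.00347 m/s × 86400 s/d = 299.8 m/d
q = Ki = 299.8 × 0.0020 = 0.5996 m/d
v_s = q/n_e = 0.5996/0.27 = 2.221 m/d
Retardation R = 1 + ρ_b·K_d/n = 1 + 1.59×2.0/0.27 = 12.78
Contaminant velocity v_c = v/R = 2.221/12.78 = 0.1738 m/d
t = L/v_c = 54.2/0.1738 = 311.8 d

312 days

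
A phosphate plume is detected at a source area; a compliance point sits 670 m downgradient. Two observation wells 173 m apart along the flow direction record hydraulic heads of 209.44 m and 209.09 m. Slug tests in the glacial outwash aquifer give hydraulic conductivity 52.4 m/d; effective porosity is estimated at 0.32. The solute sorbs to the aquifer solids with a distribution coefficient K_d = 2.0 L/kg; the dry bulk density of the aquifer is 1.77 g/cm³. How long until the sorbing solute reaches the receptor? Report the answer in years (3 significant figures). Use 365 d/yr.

Hydraulic gradient i = (209.44 − 209.09) / 173 = 0.35 / 173 = 0.002023
q = Ki = 52.4 × 0.002023 = 0.1060 m/d
v_s = q/n_e = 0.1060/0.32 = 0.3313 m/d
Retardation R = 1 + ρ_b·K_d/n = 1 + 1.77×2.0/0.32 = 12.06
Contaminant velocity v_c = v/R = 0.3313/12.06 = 0.02746 m/d
t = L/v_c = 670/0.02746 = 24400 d
   = 24400/365 = 66.8 yr

66.8 years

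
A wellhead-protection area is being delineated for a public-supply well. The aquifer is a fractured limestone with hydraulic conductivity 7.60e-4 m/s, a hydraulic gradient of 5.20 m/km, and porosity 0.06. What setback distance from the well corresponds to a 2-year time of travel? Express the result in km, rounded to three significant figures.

4.15 km

K = 7.60e-4 m/s × 86400 s/d = 65.66 m/d
Specific discharge q = 65.66 × 0.0052 = 0.3415 m/d
v = Ki/n = 65.66·0.0052/0.06 = 5.691 m/d
T = 2 yr × 365 = 730 d
L = v × T = 5.691 × 730 = 4154 m
   = 4.15 km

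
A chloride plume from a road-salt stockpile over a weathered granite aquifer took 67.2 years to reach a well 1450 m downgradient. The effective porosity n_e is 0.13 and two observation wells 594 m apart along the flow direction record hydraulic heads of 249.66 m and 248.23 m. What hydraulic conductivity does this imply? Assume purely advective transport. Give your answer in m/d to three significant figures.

3.19 m/d

Hydraulic gradient i = (249.66 − 248.23) / 594 = 1.43 / 594 = 0.002407
t = 67.2 years = 24530 d
v = L / t = 1450 / 24530 = 0.05912 m/d
K = v · n / i = 0.05912 × 0.13 / 0.002407 = 3.19 m/d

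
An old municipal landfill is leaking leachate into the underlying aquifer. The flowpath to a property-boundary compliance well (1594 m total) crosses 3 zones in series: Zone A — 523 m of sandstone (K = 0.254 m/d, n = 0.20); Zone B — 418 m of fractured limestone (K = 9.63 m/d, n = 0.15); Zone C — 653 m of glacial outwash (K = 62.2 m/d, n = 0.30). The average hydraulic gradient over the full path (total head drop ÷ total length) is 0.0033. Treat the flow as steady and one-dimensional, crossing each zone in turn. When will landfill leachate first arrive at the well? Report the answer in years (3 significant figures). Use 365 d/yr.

For zones in series the flux q is common to all zones; the equivalent conductivity is the harmonic (thickness-weighted) mean, K_eq = L_total / Σ(L_j/K_j).
Σ(L/K) = 523/0.254 + 418/9.63 + 653/62.2 = 2059 + 43.41 + 10.50 = 2113 d
K_eq = L_total / Σ(L/K) = 1594 / 2113 = 0.7544 m/d
q = K_eq · i = 0.7544 × 0.0033 = 0.002489 m/d (same in every zone)
Zone A: v = q/n = 0.002489/0.20 = 0.01245 m/d → t_A = 523/0.01245 = 42020 d
Zone B: v = q/n = 0.002489/0.15 = 0.01660 m/d → t_B = 418/0.01660 = 25190 d
Zone C: v = q/n = 0.002489/0.30 = 0.008298 m/d → t_C = 653/0.008298 = 78690 d
Total t = 42020 + 25190 + 78690 = 145900 d
   = 145900 / 365 = 400 yr

400 years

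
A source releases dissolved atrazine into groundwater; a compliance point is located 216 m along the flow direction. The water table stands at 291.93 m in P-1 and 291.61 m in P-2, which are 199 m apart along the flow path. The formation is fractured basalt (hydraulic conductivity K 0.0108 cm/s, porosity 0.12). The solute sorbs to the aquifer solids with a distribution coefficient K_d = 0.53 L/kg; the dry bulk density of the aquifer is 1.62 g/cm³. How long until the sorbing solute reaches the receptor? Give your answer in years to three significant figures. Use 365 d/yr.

Hydraulic gradient i = (291.93 − 291.61) / 199 = 0.32 / 199 = 0.001608
K = 0.0108 cm/s × 864 = 9.331 m/d
Specific discharge q = 9.331 × 0.001608 = 0.01500 m/d
v = Ki/n = 9.331·0.001608/0.12 = 0.1250 m/d
Retardation R = 1 + ρ_b·K_d/n = 1 + 1.62×0.53/0.12 = 8.155
Contaminant velocity v_c = v/R = 0.1250/8.155 = 0.01533 m/d
t = L/v_c = 216/0.01533 = 14090 d
   = 14090/365 = 38.6 yr

38.6 years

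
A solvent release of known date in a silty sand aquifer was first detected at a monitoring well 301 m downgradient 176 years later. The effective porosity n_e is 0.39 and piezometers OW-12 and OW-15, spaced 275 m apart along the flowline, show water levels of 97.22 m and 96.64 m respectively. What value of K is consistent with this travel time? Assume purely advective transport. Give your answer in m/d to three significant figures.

Hydraulic gradient i = (97.22 − 96.64) / 275 = 0.58 / 275 = 0.002109
t = 176 years = 64240 d
v = L / t = 301 / 64240 = 0.004686 m/d
K = v · n / i = 0.004686 × 0.39 / 0.002109 = 0.866 m/d

0.866 m/d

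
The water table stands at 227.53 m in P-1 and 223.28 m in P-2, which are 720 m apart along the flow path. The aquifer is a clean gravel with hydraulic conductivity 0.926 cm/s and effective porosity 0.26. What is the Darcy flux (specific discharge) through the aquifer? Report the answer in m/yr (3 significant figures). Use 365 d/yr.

1720 m/yr

Hydraulic gradient i = (227.53 − 223.28) / 720 = 4.25 / 720 = 0.005903
K = 0.926 cm/s × 864 = 800.1 m/d
q = Ki = 800.1 × 0.005903 = 4.723 m/d
   = 4.723 × 365 = 1720 m/yr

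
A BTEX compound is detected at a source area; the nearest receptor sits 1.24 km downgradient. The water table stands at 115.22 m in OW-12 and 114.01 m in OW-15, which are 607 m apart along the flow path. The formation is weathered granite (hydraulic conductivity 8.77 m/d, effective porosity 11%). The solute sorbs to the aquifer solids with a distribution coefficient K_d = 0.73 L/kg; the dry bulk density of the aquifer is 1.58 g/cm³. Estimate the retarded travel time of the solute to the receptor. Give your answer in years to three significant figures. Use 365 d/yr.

Hydraulic gradient i = (115.22 − 114.01) / 607 = 1.21 / 607 = 0.001993
q = Ki = 8.77 × 0.001993 = 0.01748 m/d
v = Ki/n = 8.77·0.001993/0.11 = 0.1589 m/d
Retardation R = 1 + ρ_b·K_d/n = 1 + 1.58×0.73/0.11 = 11.49
Contaminant velocity v_c = v/R = 0.1589/11.49 = 0.01384 m/d
L = 1.24 km = 1240 m
t = L/v_c = 1240/0.01384 = 89610 d
   = 89610/365 = 246 yr

246 years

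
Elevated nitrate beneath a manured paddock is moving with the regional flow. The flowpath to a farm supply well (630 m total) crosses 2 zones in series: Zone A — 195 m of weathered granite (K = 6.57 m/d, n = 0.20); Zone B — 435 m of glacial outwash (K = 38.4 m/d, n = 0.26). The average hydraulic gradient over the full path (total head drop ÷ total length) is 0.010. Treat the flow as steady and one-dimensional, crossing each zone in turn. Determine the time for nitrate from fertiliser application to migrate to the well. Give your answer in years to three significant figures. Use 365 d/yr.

Steady 1-D flow in series ⇒ the Darcy flux q is identical in every zone and the zone head losses add (resistances L/K in series).
Σ(L/K) = 195/6.57 + 435/38.4 = 29.68 + 11.33 = 41.01 d
K_eq = L_total / Σ(L/K) = 630 / 41.01 = 15.36 m/d
q = K_eq · i = 15.36 × 0.010 = 0.1536 m/d (same in every zone)
Zone A: v = q/n = 0.1536/0.20 = 0.7681 m/d → t_A = 195/0.7681 = 253.9 d
Zone B: v = q/n = 0.1536/0.26 = 0.5909 m/d → t_B = 435/0.5909 = 736.2 d
Total t = 253.9 + 736.2 = 990.1 d
   = 990.1 / 365 = 2.71 yr

2.71 years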